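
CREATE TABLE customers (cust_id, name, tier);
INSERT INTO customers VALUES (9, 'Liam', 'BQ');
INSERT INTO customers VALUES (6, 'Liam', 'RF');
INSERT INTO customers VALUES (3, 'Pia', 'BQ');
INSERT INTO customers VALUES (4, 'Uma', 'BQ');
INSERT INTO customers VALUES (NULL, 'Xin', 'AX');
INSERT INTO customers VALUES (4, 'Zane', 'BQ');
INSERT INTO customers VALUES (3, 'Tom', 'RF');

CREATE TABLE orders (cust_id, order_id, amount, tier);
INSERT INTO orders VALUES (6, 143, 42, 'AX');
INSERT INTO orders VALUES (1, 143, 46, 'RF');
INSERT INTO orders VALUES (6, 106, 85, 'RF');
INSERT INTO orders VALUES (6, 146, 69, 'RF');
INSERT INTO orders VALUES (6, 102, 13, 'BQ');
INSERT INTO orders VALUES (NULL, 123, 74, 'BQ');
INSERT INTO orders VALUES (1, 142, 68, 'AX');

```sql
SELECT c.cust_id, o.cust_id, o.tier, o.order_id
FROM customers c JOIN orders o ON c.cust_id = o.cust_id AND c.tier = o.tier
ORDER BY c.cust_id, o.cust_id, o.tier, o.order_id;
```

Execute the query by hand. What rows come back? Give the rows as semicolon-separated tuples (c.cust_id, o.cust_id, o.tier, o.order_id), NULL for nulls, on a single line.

(6, 6, RF, 106); (6, 6, RF, 146)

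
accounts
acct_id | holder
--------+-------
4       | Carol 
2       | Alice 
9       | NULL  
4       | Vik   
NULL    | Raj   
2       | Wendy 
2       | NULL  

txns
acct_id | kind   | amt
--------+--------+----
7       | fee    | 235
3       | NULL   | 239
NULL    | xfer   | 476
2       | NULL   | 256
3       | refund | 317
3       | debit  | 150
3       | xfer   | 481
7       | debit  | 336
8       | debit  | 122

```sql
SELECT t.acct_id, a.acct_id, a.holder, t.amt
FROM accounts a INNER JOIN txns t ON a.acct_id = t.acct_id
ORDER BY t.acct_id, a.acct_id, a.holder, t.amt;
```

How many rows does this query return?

3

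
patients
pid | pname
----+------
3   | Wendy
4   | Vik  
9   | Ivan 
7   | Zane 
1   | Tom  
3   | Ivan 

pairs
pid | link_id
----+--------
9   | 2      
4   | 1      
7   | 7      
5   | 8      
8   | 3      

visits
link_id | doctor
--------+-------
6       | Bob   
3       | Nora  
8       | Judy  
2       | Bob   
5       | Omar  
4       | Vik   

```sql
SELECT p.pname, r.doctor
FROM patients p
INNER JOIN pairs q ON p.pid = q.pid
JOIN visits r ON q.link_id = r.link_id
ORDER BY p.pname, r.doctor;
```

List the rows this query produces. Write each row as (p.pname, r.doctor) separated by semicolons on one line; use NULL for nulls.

Step 1 — p INNER JOIN q on pid → 3 row(s).
Then INNER JOIN `visits r` on link_id: keep only rows whose q.link_id appears in r.

(Ivan, Bob)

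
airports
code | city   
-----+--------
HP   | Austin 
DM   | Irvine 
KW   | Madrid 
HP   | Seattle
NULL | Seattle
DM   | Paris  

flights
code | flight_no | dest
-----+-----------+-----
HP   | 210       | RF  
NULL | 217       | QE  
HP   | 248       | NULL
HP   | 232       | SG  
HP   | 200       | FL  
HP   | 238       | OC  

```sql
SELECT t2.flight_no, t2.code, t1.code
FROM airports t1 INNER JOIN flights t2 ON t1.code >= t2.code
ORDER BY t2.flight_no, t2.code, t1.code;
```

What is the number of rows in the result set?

15

INNER JOIN keeps only pairs where the ON condition holds.
Matching on t1.code >= t2.code. A NULL in a compared column never satisfies the condition.
- t1[0] code=HP → 5 match(es) in t2 → 5 row(s).
- t1[1] code=DM → no match; dropped.
- t1[2] code=KW → 5 match(es) in t2 → 5 row(s).
- t1[3] code=HP → 5 match(es) in t2 → 5 row(s).
- t1[4] code=NULL → no match; dropped.
- t1[5] code=DM → no match; dropped.
Total: 15 rows.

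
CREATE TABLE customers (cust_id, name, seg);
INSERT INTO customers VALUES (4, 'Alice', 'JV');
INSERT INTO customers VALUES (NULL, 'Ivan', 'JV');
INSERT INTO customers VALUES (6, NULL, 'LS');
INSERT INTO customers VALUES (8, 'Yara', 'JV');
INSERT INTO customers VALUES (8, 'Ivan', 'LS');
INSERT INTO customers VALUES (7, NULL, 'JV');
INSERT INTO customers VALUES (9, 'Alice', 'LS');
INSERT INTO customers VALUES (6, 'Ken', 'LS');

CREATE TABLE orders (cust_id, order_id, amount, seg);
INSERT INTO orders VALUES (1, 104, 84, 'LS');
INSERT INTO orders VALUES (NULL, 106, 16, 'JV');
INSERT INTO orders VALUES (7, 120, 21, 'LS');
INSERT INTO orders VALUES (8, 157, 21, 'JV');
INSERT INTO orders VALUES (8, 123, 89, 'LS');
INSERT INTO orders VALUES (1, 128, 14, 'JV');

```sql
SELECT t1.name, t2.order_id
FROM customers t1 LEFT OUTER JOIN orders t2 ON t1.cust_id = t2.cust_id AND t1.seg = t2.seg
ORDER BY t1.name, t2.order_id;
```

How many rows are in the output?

LEFT JOIN keeps every row from `customers`; unmatched rows get NULL for `orders`'s columns.
Matching on t1.cust_id = t2.cust_id AND t1.seg = t2.seg. A NULL in a compared column never satisfies the condition.
- t1 (cust_id=4, seg=JV) has no partner → padded with NULL.
- t1 (cust_id=NULL, seg=JV) has no partner → padded with NULL.
- t1 (cust_id=6, seg=LS) has no partner → padded with NULL.
- t1 (cust_id=8, seg=JV) pairs with 1 row(s) of t2.
- t1 (cust_id=8, seg=LS) pairs with 1 row(s) of t2.
- t1 (cust_id=7, seg=JV) has no partner → padded with NULL.
- t1 (cust_id=9, seg=LS) has no partner → padded with NULL.
- t1 (cust_id=6, seg=LS) has no partner → padded with NULL.
Total: 2 matched + 6 padded = 8 rows.

8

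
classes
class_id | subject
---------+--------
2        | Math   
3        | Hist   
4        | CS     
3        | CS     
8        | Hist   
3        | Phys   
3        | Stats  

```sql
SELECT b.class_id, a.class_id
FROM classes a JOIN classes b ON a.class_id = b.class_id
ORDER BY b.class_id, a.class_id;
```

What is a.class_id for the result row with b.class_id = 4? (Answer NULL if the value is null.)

4

INNER JOIN keeps only pairs where the ON condition holds.
Matching on a.class_id = b.class_id.
- a row (class_id=2): matches 1 b row(s) → 1 output row(s).
- a row (class_id=3): matches 4 b row(s) → 4 output row(s).
- a row (class_id=4): matches 1 b row(s) → 1 output row(s).
- a row (class_id=3): matches 4 b row(s) → 4 output row(s).
- a row (class_id=8): matches 1 b row(s) → 1 output row(s).
- a row (class_id=3): matches 4 b row(s) → 4 output row(s).
- a row (class_id=3): matches 4 b row(s) → 4 output row(s).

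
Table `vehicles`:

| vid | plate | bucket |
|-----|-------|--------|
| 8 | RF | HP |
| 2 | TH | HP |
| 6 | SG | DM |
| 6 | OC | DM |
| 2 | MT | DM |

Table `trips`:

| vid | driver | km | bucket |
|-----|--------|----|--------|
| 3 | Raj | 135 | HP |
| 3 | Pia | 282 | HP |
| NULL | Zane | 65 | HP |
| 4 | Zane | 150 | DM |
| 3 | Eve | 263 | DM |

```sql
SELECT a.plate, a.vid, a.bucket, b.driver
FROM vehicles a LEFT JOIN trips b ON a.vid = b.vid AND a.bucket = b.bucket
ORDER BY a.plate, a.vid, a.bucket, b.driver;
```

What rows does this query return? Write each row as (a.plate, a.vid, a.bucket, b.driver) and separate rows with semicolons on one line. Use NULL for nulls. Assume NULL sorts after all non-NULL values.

(MT, 2, DM, NULL); (OC, 6, DM, NULL); (RF, 8, HP, NULL); (SG, 6, DM, NULL); (TH, 2, HP, NULL)

LEFT JOIN keeps every row from `vehicles`; unmatched rows get NULL for `trips`'s columns.
Matching on a.vid = b.vid AND a.bucket = b.bucket. A NULL in a compared column never satisfies the condition.
- a[0] vid=8, bucket=HP → no match; kept with NULLs on the b side.
- a[1] vid=2, bucket=HP → no match; kept with NULLs on the b side.
- a[2] vid=6, bucket=DM → no match; kept with NULLs on the b side.
- a[3] vid=6, bucket=DM → no match; kept with NULLs on the b side.
- a[4] vid=2, bucket=DM → no match; kept with NULLs on the b side.
After projecting and ordering:
a.plate | a.vid | a.bucket | b.driver
MT | 2 | DM | NULL
OC | 6 | DM | NULL
RF | 8 | HP | NULL
SG | 6 | DM | NULL
TH | 2 | HP | NULL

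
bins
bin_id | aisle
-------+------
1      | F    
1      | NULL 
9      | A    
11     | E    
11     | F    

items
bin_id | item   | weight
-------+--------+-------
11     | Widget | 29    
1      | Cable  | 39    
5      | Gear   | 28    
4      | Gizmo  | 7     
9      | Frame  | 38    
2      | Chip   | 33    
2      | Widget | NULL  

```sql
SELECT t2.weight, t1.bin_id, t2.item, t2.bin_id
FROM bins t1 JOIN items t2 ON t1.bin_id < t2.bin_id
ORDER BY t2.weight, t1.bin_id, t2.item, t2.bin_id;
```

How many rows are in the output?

13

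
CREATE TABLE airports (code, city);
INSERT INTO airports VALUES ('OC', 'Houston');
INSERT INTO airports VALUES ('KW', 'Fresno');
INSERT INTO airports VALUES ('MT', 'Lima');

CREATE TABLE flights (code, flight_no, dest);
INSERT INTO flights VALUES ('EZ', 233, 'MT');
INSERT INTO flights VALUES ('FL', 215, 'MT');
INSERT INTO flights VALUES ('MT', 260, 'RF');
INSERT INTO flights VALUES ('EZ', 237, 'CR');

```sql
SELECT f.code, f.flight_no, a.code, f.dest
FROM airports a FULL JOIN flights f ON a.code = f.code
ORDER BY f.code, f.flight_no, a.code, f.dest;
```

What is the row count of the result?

6

FULL OUTER JOIN keeps every row from both sides; unmatched rows get NULL for the other side's columns.
Matching on a.code = f.code.
Matched pairs: 1; unmatched a rows kept: 2; unmatched f rows kept: 3.
Total: 1 matched + 5 padded = 6 rows.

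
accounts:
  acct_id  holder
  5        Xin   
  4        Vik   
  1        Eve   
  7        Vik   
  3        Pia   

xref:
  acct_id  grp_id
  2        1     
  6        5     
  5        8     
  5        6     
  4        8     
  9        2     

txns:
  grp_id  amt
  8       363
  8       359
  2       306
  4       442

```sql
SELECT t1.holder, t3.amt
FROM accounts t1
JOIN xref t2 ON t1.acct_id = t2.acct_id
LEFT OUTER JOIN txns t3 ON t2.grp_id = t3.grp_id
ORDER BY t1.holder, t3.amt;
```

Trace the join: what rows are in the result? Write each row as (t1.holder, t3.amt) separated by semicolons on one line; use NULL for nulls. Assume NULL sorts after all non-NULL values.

(Vik, 359); (Vik, 363); (Xin, 359); (Xin, 363); (Xin, NULL)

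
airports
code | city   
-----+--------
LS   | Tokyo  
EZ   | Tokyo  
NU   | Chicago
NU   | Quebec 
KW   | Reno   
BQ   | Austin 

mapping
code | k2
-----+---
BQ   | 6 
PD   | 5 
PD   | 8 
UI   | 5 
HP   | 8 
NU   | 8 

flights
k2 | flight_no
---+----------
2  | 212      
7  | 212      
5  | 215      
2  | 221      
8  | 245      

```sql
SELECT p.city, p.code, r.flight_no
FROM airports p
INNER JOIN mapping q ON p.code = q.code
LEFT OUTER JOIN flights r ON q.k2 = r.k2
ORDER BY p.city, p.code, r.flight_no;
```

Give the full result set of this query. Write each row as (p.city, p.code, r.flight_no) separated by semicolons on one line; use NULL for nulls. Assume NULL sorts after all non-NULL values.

(Austin, BQ, NULL); (Chicago, NU, 245); (Quebec, NU, 245)

Step 1 — p INNER JOIN q on code → 3 row(s).
Then LEFT JOIN `flights r` on k2: each of those 3 rows is kept; rows whose q.k2 has no match in r get NULL for r's columns.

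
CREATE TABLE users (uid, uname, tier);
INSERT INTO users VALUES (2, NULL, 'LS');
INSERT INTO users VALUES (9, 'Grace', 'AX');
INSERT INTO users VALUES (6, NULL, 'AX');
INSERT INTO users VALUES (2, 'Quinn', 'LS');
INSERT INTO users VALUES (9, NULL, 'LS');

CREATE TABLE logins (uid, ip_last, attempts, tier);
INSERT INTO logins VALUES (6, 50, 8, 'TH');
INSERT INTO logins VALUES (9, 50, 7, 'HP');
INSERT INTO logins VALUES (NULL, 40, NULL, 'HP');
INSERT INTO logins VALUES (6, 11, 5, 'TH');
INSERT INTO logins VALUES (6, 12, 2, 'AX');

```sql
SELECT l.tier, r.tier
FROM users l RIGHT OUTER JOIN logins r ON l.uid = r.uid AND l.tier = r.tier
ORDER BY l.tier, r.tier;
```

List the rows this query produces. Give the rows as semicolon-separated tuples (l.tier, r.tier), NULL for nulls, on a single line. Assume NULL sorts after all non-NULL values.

RIGHT JOIN keeps every row from `logins`; unmatched rows get NULL for `users`'s columns.
Matching on l.uid = r.uid AND l.tier = r.tier. A NULL in a compared column never satisfies the condition.
- l (uid=2, tier=LS) has no partner in r.
- l (uid=9, tier=AX) has no partner in r.
- l (uid=6, tier=AX) pairs with 1 row(s) of r.
- l (uid=2, tier=LS) has no partner in r.
- l (uid=9, tier=LS) has no partner in r.
- plus 4 unmatched r row(s), each kept with NULL l columns.
After projecting and ordering:
l.tier | r.tier
AX | AX
NULL | HP
NULL | HP
NULL | TH
NULL | TH

(AX, AX); (NULL, HP); (NULL, HP); (NULL, TH); (NULL, TH)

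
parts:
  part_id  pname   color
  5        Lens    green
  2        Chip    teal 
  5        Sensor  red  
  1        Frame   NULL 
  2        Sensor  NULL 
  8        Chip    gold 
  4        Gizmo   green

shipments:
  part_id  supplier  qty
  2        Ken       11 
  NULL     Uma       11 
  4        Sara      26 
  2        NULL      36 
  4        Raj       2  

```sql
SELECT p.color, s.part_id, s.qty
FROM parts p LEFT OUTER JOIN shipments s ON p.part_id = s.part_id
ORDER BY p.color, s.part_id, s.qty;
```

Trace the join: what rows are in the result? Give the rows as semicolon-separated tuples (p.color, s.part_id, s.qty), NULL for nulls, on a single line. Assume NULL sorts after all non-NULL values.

(gold, NULL, NULL); (green, 4, 2); (green, 4, 26); (green, NULL, NULL); (red, NULL, NULL); (teal, 2, 11); (teal, 2, 36); (NULL, 2, 11); (NULL, 2, 36); (NULL, NULL, NULL)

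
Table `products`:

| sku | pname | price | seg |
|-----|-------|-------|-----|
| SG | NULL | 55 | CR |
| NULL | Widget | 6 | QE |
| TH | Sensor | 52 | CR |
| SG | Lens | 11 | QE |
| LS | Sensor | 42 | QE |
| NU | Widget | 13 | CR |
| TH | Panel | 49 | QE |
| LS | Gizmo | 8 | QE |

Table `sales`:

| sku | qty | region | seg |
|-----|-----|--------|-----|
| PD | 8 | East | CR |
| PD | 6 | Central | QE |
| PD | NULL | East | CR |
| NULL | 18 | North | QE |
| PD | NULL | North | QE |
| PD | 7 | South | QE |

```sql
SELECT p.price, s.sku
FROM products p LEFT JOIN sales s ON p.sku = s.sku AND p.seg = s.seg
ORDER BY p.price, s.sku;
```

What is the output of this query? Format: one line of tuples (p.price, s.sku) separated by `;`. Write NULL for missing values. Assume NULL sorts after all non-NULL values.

(6, NULL); (8, NULL); (11, NULL); (13, NULL); (42, NULL); (49, NULL); (52, NULL); (55, NULL)

LEFT JOIN keeps every row from `products`; unmatched rows get NULL for `sales`'s columns.
Matching on p.sku = s.sku AND p.seg = s.seg. A NULL in a compared column never satisfies the condition.
Matched pairs: 0; unmatched p rows kept: 8.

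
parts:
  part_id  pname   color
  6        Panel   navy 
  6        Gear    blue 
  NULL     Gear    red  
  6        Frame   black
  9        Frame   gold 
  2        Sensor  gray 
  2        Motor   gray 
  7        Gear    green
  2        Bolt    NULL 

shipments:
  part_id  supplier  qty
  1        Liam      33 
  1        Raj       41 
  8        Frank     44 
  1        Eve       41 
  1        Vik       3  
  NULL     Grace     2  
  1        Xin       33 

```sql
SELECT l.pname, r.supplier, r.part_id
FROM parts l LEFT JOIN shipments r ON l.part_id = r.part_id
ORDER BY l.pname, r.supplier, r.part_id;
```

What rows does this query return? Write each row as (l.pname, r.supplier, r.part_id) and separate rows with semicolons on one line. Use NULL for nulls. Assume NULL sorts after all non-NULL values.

(Bolt, NULL, NULL); (Frame, NULL, NULL); (Frame, NULL, NULL); (Gear, NULL, NULL); (Gear, NULL, NULL); (Gear, NULL, NULL); (Motor, NULL, NULL); (Panel, NULL, NULL); (Sensor, NULL, NULL)

LEFT JOIN keeps every row from `parts`; unmatched rows get NULL for `shipments`'s columns.
Matching on l.part_id = r.part_id. A NULL in a compared column never satisfies the condition.
- l row (part_id=6): no match → kept, r columns NULL.
- l row (part_id=6): no match → kept, r columns NULL.
- l row (part_id=NULL): no match → kept, r columns NULL.
- l row (part_id=6): no match → kept, r columns NULL.
- l row (part_id=9): no match → kept, r columns NULL.
- l row (part_id=2): no match → kept, r columns NULL.
- l row (part_id=2): no match → kept, r columns NULL.
- l row (part_id=7): no match → kept, r columns NULL.
- l row (part_id=2): no match → kept, r columns NULL.
After projecting and ordering:
l.pname | r.supplier | r.part_id
Bolt | NULL | NULL
Frame | NULL | NULL
Frame | NULL | NULL
Gear | NULL | NULL
Gear | NULL | NULL
Gear | NULL | NULL
Motor | NULL | NULL
Panel | NULL | NULL
Sensor | NULL | NULL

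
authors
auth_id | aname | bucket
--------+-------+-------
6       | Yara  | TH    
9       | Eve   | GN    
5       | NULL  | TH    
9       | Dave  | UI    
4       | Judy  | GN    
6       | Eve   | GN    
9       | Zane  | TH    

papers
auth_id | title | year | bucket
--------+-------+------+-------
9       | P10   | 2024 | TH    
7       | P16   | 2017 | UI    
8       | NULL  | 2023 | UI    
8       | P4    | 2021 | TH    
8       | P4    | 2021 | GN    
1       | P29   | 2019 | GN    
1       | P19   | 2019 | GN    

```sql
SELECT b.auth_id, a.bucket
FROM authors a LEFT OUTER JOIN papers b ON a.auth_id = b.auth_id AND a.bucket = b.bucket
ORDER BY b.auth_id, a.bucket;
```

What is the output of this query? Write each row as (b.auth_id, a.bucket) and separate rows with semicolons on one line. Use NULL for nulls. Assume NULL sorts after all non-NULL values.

LEFT JOIN keeps every row from `authors`; unmatched rows get NULL for `papers`'s columns.
Matching on a.auth_id = b.auth_id AND a.bucket = b.bucket.
Matched pairs: 1; unmatched a rows kept: 6.

(9, TH); (NULL, GN); (NULL, GN); (NULL, GN); (NULL, TH); (NULL, TH); (NULL, UI)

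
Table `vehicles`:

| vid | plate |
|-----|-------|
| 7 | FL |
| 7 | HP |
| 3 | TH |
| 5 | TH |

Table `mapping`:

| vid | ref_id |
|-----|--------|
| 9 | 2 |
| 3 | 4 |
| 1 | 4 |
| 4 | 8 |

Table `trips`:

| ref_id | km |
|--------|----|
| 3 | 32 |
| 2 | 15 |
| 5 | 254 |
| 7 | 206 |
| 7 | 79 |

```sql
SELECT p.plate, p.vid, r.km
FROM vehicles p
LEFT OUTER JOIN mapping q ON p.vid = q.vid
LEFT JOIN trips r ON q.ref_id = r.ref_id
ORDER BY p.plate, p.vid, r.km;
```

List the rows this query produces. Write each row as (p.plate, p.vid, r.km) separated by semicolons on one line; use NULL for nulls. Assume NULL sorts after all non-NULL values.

(FL, 7, NULL); (HP, 7, NULL); (TH, 3, NULL); (TH, 5, NULL)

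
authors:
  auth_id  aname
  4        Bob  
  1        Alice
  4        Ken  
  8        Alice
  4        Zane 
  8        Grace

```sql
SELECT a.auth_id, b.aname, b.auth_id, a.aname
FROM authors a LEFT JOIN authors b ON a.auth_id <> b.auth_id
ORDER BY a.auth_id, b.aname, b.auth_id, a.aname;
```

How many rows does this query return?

LEFT JOIN keeps every row from `authors a`; unmatched rows get NULL for `authors b`'s columns.
Matching on a.auth_id <> b.auth_id.
Matched pairs: 22; unmatched a rows kept: 0.
Total: 22 rows.

22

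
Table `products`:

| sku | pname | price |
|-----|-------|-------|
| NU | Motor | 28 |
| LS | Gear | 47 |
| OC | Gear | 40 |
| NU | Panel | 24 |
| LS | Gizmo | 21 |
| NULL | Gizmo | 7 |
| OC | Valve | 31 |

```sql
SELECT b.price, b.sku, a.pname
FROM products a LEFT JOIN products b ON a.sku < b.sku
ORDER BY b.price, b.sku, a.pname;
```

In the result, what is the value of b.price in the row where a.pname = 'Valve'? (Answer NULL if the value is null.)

NULL

LEFT JOIN keeps every row from `products a`; unmatched rows get NULL for `products b`'s columns.
Matching on a.sku < b.sku. A NULL in a compared column never satisfies the condition.
- a row (sku=NU): matches 2 b row(s) → 2 output row(s).
- a row (sku=LS): matches 4 b row(s) → 4 output row(s).
- a row (sku=OC): no match → kept, b columns NULL.
- a row (sku=NU): matches 2 b row(s) → 2 output row(s).
- a row (sku=LS): matches 4 b row(s) → 4 output row(s).
- a row (sku=NULL): no match → kept, b columns NULL.
- a row (sku=OC): no match → kept, b columns NULL.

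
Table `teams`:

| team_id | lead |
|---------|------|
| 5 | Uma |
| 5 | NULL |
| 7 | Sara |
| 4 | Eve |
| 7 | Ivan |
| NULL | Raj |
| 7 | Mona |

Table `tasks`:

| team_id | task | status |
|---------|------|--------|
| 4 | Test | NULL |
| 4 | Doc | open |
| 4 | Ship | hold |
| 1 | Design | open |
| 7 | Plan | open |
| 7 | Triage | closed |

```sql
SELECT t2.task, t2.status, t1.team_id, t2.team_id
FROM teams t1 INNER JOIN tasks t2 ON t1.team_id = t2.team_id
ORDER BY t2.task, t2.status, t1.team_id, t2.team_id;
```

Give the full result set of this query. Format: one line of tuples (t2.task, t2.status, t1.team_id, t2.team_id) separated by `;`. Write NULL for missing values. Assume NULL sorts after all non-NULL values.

INNER JOIN keeps only pairs where the ON condition holds.
Matching on t1.team_id = t2.team_id. A NULL in a compared column never satisfies the condition.
- t1[0] team_id=5 → no match; dropped.
- t1[1] team_id=5 → no match; dropped.
- t1[2] team_id=7 → 2 match(es) in t2 → 2 row(s).
- t1[3] team_id=4 → 3 match(es) in t2 → 3 row(s).
- t1[4] team_id=7 → 2 match(es) in t2 → 2 row(s).
- t1[5] team_id=NULL → no match; dropped.
- t1[6] team_id=7 → 2 match(es) in t2 → 2 row(s).
After projecting and ordering:
t2.task | t2.status | t1.team_id | t2.team_id
Doc | open | 4 | 4
Plan | open | 7 | 7
Plan | open | 7 | 7
Plan | open | 7 | 7
Ship | hold | 4 | 4
Test | NULL | 4 | 4
Triage | closed | 7 | 7
Triage | closed | 7 | 7
Triage | closed | 7 | 7

(Doc, open, 4, 4); (Plan, open, 7, 7); (Plan, open, 7, 7); (Plan, open, 7, 7); (Ship, hold, 4, 4); (Test, NULL, 4, 4); (Triage, closed, 7, 7); (Triage, closed, 7, 7); (Triage, closed, 7, 7)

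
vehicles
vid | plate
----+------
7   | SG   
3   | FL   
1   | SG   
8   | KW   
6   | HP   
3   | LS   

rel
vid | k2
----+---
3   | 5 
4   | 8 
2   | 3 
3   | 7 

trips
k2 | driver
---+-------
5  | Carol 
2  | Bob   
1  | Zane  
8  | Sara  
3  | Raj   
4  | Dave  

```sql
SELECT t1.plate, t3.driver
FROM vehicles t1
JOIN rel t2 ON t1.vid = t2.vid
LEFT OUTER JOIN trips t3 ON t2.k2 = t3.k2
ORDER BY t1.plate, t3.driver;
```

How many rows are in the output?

Step 1 — t1 INNER JOIN t2 on vid → 4 row(s).
Then LEFT JOIN `trips t3` on k2: each of those 4 rows is kept; rows whose t2.k2 has no match in t3 get NULL for t3's columns.
Result: 4 row(s).

4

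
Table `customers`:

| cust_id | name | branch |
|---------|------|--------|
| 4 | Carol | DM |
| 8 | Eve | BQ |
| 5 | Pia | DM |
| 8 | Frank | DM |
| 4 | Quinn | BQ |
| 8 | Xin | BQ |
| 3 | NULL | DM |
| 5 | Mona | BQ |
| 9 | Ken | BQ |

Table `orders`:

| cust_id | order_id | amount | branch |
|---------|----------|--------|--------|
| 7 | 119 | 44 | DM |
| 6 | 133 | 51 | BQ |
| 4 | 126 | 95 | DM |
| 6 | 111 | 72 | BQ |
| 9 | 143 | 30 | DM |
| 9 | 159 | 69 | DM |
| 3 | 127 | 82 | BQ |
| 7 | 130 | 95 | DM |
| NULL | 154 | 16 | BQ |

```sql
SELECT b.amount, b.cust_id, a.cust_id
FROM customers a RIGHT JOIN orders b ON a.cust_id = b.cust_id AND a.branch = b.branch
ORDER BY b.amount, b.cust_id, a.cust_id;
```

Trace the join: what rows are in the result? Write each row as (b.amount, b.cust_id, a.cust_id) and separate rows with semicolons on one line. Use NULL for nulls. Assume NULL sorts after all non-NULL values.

RIGHT JOIN keeps every row from `orders`; unmatched rows get NULL for `customers`'s columns.
Matching on a.cust_id = b.cust_id AND a.branch = b.branch. A NULL in a compared column never satisfies the condition.
- a row (cust_id=4, branch=DM): matches 1 b row(s) → 1 output row(s).
- a row (cust_id=8, branch=BQ): no match.
- a row (cust_id=5, branch=DM): no match.
- a row (cust_id=8, branch=DM): no match.
- a row (cust_id=4, branch=BQ): no match.
- a row (cust_id=8, branch=BQ): no match.
- a row (cust_id=3, branch=DM): no match.
- a row (cust_id=5, branch=BQ): no match.
- a row (cust_id=9, branch=BQ): no match.
- 8 row(s) from b found no a partner → padded with NULL.
After projecting and ordering:
b.amount | b.cust_id | a.cust_id
16 | NULL | NULL
30 | 9 | NULL
44 | 7 | NULL
51 | 6 | NULL
69 | 9 | NULL
72 | 6 | NULL
82 | 3 | NULL
95 | 4 | 4
95 | 7 | NULL

(16, NULL, NULL); (30, 9, NULL); (44, 7, NULL); (51, 6, NULL); (69, 9, NULL); (72, 6, NULL); (82, 3, NULL); (95, 4, 4); (95, 7, NULL)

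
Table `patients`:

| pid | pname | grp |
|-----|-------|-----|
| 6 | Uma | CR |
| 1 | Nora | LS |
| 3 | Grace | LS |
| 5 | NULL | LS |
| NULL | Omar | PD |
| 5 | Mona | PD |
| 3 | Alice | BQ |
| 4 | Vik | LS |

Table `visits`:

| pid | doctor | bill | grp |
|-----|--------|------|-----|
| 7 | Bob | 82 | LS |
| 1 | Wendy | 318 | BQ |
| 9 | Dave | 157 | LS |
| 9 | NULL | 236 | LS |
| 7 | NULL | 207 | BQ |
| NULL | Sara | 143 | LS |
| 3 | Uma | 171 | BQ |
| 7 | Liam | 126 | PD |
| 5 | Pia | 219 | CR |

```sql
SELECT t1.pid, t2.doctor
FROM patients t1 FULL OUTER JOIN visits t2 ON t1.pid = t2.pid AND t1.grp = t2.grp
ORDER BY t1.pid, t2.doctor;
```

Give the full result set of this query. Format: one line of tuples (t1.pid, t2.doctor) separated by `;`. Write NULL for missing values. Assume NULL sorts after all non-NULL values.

(1, NULL); (3, Uma); (3, NULL); (4, NULL); (5, NULL); (5, NULL); (6, NULL); (NULL, Bob); (NULL, Dave); (NULL, Liam); (NULL, Pia); (NULL, Sara); (NULL, Wendy); (NULL, NULL); (NULL, NULL); (NULL, NULL)

FULL OUTER JOIN keeps every row from both sides; unmatched rows get NULL for the other side's columns.
Matching on t1.pid = t2.pid AND t1.grp = t2.grp. A NULL in a compared column never satisfies the condition.
- t1 (pid=6, grp=CR) has no partner → padded with NULL.
- t1 (pid=1, grp=LS) has no partner → padded with NULL.
- t1 (pid=3, grp=LS) has no partner → padded with NULL.
- t1 (pid=5, grp=LS) has no partner → padded with NULL.
- t1 (pid=NULL, grp=PD) has no partner → padded with NULL.
- t1 (pid=5, grp=PD) has no partner → padded with NULL.
- t1 (pid=3, grp=BQ) pairs with 1 row(s) of t2.
- t1 (pid=4, grp=LS) has no partner → padded with NULL.
- 8 t2 row(s) had no t1 match → kept, t1 columns NULL.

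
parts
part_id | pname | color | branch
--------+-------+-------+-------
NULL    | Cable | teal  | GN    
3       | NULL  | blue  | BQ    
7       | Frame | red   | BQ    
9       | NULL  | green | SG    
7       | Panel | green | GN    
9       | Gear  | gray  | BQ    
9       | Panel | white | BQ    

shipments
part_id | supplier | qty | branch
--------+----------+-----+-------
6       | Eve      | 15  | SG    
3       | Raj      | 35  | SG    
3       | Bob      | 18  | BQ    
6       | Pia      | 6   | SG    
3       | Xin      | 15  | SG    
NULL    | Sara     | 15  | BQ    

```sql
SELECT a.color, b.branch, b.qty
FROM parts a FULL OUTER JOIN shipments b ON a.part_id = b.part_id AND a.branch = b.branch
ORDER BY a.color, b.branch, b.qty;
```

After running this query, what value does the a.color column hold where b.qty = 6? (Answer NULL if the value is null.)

NULL

FULL OUTER JOIN keeps every row from both sides; unmatched rows get NULL for the other side's columns.
Matching on a.part_id = b.part_id AND a.branch = b.branch. A NULL in a compared column never satisfies the condition.
Matched pairs: 1; unmatched a rows kept: 6; unmatched b rows kept: 5.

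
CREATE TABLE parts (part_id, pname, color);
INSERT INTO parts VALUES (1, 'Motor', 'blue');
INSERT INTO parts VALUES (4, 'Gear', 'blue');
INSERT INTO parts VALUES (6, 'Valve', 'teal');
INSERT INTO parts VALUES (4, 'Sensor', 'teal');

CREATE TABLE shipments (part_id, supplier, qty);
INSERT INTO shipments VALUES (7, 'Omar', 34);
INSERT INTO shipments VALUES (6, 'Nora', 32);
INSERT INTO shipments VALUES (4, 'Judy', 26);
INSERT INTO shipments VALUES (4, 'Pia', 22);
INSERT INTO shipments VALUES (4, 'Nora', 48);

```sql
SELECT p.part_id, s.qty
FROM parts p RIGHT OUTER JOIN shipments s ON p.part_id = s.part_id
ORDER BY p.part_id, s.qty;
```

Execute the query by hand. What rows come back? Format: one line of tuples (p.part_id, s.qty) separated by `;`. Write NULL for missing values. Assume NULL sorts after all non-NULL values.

(4, 22); (4, 22); (4, 26); (4, 26); (4, 48); (4, 48); (6, 32); (NULL, 34)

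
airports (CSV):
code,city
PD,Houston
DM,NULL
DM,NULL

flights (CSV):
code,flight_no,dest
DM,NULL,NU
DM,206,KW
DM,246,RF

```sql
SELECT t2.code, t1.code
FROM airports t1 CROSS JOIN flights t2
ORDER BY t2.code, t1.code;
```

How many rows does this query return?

CROSS JOIN pairs every row of `airports` with every row of `flights`: 3 × 3 = 9 rows.

9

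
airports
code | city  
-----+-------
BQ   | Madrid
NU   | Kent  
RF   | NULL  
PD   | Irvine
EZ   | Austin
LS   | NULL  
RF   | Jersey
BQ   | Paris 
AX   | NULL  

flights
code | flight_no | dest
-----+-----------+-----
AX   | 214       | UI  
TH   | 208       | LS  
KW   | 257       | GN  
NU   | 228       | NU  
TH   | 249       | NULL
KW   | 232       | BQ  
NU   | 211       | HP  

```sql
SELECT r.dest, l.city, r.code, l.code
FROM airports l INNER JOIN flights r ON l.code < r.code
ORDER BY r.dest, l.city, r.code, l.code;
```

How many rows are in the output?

INNER JOIN keeps only pairs where the ON condition holds.
Matching on l.code < r.code.
- l row (code=BQ): matches 6 r row(s) → 6 output row(s).
- l row (code=NU): matches 2 r row(s) → 2 output row(s).
- l row (code=RF): matches 2 r row(s) → 2 output row(s).
- l row (code=PD): matches 2 r row(s) → 2 output row(s).
- l row (code=EZ): matches 6 r row(s) → 6 output row(s).
- l row (code=LS): matches 4 r row(s) → 4 output row(s).
- l row (code=RF): matches 2 r row(s) → 2 output row(s).
- l row (code=BQ): matches 6 r row(s) → 6 output row(s).
- l row (code=AX): matches 6 r row(s) → 6 output row(s).
Total: 36 rows.

36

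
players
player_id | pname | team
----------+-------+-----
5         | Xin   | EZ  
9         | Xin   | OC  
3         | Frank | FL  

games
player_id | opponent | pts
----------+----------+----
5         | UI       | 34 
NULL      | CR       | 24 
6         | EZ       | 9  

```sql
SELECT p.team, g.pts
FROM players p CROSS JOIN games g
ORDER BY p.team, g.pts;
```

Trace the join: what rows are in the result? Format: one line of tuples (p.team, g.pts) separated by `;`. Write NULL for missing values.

CROSS JOIN pairs every row of `players` with every row of `games`: 3 × 3 = 9 rows.
After projecting and ordering:
p.team | g.pts
EZ | 9
EZ | 24
EZ | 34
FL | 9
FL | 24
FL | 34
OC | 9
OC | 24
OC | 34

(EZ, 9); (EZ, 24); (EZ, 34); (FL, 9); (FL, 24); (FL, 34); (OC, 9); (OC, 24); (OC, 34)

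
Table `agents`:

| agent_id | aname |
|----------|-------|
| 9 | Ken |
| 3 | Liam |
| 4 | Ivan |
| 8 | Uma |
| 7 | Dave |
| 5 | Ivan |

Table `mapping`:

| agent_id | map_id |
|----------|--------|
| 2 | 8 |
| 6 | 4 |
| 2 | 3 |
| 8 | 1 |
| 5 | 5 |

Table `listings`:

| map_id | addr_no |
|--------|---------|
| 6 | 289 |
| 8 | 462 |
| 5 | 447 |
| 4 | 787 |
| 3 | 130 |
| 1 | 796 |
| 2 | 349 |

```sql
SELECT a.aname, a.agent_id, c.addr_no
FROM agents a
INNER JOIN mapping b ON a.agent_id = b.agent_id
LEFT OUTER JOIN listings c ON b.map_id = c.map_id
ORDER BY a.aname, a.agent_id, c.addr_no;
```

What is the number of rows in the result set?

2

Evaluate left to right. First `agents a INNER JOIN mapping b` on agent_id: 2 row(s).
Then LEFT JOIN `listings c` on map_id: each of those 2 rows is kept; rows whose b.map_id has no match in c get NULL for c's columns.
Result: 2 row(s).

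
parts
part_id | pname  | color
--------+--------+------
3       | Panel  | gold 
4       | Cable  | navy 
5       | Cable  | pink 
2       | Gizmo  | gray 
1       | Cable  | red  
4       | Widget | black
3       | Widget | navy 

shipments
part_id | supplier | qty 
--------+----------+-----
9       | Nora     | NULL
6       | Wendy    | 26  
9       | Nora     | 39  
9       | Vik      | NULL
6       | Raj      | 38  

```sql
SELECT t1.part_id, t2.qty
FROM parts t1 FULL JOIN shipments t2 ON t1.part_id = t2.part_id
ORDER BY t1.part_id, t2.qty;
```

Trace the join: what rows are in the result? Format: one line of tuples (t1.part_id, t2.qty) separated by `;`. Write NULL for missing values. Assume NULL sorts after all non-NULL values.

(1, NULL); (2, NULL); (3, NULL); (3, NULL); (4, NULL); (4, NULL); (5, NULL); (NULL, 26); (NULL, 38); (NULL, 39); (NULL, NULL); (NULL, NULL)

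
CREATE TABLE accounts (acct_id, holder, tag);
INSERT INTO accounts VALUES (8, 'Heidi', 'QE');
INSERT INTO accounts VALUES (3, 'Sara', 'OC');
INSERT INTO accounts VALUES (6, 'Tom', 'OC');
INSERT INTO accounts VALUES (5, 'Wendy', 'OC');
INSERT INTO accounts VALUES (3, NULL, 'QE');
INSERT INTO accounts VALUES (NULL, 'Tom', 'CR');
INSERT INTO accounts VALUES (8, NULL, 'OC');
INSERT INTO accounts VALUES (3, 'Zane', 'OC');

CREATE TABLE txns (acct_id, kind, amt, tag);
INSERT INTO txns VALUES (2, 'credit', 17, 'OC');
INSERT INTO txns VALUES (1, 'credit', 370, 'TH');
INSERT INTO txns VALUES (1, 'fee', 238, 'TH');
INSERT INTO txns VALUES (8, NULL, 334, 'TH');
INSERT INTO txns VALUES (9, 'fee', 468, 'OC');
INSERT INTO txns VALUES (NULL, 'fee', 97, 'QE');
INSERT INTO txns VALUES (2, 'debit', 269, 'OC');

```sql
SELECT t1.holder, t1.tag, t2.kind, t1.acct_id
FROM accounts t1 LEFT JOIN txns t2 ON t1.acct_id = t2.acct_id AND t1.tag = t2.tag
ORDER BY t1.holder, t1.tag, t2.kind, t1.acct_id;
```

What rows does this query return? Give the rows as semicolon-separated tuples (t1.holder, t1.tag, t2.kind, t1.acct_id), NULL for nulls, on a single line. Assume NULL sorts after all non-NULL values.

(Heidi, QE, NULL, 8); (Sara, OC, NULL, 3); (Tom, CR, NULL, NULL); (Tom, OC, NULL, 6); (Wendy, OC, NULL, 5); (Zane, OC, NULL, 3); (NULL, OC, NULL, 8); (NULL, QE, NULL, 3)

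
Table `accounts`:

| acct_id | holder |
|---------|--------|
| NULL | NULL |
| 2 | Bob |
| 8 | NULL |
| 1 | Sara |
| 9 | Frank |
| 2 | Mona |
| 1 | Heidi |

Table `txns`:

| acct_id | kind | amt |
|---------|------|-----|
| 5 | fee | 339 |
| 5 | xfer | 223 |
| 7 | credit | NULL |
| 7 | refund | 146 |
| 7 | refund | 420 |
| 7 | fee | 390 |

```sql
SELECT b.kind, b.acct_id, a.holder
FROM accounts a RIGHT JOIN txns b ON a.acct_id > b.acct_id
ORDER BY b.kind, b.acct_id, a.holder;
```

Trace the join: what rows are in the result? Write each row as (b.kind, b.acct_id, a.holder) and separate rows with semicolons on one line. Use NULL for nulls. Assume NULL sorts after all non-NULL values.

RIGHT JOIN keeps every row from `txns`; unmatched rows get NULL for `accounts`'s columns.
Matching on a.acct_id > b.acct_id. A NULL in a compared column never satisfies the condition.
- a[0] acct_id=NULL → no match.
- a[1] acct_id=2 → no match.
- a[2] acct_id=8 → 6 match(es) in b → 6 row(s).
- a[3] acct_id=1 → no match.
- a[4] acct_id=9 → 6 match(es) in b → 6 row(s).
- a[5] acct_id=2 → no match.
- a[6] acct_id=1 → no match.
- every b row matched at least one a row.

(credit, 7, Frank); (credit, 7, NULL); (fee, 5, Frank); (fee, 5, NULL); (fee, 7, Frank); (fee, 7, NULL); (refund, 7, Frank); (refund, 7, Frank); (refund, 7, NULL); (refund, 7, NULL); (xfer, 5, Frank); (xfer, 5, NULL)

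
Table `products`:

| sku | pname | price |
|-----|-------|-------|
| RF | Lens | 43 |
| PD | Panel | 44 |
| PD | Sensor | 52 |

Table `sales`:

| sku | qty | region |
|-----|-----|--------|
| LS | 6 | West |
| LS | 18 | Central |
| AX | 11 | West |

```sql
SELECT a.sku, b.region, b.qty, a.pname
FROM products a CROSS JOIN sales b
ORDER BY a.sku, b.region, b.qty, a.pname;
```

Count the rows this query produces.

CROSS JOIN pairs every row of `products` with every row of `sales`: 3 × 3 = 9 rows.

9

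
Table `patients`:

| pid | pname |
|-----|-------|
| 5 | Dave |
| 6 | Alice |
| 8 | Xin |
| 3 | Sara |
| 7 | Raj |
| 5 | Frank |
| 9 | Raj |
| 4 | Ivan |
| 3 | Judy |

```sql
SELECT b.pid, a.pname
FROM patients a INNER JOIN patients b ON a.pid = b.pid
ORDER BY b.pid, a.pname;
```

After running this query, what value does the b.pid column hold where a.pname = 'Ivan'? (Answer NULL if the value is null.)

4

INNER JOIN keeps only pairs where the ON condition holds.
Matching on a.pid = b.pid.
- pid=5: 2 matching b row(s), so 2 row(s) emitted.
- pid=6: 1 matching b row(s), so 1 row(s) emitted.
- pid=8: 1 matching b row(s), so 1 row(s) emitted.
- pid=3: 2 matching b row(s), so 2 row(s) emitted.
- pid=7: 1 matching b row(s), so 1 row(s) emitted.
- pid=5: 2 matching b row(s), so 2 row(s) emitted.
- pid=9: 1 matching b row(s), so 1 row(s) emitted.
- pid=4: 1 matching b row(s), so 1 row(s) emitted.
- pid=3: 2 matching b row(s), so 2 row(s) emitted.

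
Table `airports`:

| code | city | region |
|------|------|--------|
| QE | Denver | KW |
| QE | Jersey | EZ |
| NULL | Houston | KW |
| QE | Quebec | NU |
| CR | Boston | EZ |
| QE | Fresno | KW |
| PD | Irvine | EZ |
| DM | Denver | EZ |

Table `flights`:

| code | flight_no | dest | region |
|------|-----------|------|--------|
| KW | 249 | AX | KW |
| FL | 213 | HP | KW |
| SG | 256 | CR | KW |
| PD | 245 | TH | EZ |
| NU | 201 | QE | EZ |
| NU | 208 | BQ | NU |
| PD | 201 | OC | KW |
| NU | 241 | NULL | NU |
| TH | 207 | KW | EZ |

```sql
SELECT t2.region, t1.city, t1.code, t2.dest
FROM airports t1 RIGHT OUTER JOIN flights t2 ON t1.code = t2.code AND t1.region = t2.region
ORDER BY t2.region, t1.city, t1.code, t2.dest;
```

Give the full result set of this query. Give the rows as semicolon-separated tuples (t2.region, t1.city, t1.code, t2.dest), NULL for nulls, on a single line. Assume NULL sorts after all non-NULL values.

(EZ, Irvine, PD, TH); (EZ, NULL, NULL, KW); (EZ, NULL, NULL, QE); (KW, NULL, NULL, AX); (KW, NULL, NULL, CR); (KW, NULL, NULL, HP); (KW, NULL, NULL, OC); (NU, NULL, NULL, BQ); (NU, NULL, NULL, NULL)

RIGHT JOIN keeps every row from `flights`; unmatched rows get NULL for `airports`'s columns.
Matching on t1.code = t2.code AND t1.region = t2.region. A NULL in a compared column never satisfies the condition.
Matched pairs: 1; unmatched t2 rows kept: 8.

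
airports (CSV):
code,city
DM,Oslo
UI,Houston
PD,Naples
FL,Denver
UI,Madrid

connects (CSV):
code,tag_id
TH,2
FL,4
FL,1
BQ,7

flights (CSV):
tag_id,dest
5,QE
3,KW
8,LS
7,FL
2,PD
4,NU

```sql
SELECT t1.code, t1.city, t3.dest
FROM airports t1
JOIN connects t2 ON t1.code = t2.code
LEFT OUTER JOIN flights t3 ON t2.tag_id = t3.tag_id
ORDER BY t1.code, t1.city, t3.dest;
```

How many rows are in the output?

2

Joins associate left-to-right: airports INNER JOIN connects on code gives 2 intermediate row(s).
Then LEFT JOIN `flights t3` on tag_id: each of those 2 rows is kept; rows whose t2.tag_id has no match in t3 get NULL for t3's columns.
Result: 2 row(s).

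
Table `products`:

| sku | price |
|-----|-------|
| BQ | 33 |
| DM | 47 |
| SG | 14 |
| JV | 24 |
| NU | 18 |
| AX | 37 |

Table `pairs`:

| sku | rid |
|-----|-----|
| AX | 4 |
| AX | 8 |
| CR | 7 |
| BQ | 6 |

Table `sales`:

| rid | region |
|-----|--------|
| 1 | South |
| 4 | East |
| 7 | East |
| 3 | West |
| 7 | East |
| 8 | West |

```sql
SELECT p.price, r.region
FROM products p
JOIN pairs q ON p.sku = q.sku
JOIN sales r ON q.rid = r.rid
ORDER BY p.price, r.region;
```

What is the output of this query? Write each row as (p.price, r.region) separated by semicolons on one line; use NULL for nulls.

(37, East); (37, West)

Evaluate left to right. First `products p INNER JOIN pairs q` on sku: 3 row(s).
Then INNER JOIN `sales r` on rid: keep only rows whose q.rid appears in r.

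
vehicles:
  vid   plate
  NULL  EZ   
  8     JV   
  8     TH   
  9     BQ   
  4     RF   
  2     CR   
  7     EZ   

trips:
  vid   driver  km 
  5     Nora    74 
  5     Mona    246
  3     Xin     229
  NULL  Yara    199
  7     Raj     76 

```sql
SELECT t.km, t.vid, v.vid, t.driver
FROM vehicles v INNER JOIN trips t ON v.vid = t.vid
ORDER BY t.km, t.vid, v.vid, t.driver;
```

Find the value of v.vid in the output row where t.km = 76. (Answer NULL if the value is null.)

7

INNER JOIN keeps only pairs where the ON condition holds.
Matching on v.vid = t.vid. A NULL in a compared column never satisfies the condition.
Matched pairs: 1.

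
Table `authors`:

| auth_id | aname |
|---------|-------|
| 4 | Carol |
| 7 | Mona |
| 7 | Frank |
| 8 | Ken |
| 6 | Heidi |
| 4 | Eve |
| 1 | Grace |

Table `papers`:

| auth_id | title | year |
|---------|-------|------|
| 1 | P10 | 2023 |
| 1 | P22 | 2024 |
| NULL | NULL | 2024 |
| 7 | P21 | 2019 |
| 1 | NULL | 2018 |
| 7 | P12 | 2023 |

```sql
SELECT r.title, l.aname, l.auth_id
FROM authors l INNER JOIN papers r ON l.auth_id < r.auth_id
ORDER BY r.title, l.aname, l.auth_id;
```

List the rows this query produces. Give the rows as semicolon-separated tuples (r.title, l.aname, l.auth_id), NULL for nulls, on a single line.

INNER JOIN keeps only pairs where the ON condition holds.
Matching on l.auth_id < r.auth_id. A NULL in a compared column never satisfies the condition.
- l[0] auth_id=4 → 2 match(es) in r → 2 row(s).
- l[1] auth_id=7 → no match; dropped.
- l[2] auth_id=7 → no match; dropped.
- l[3] auth_id=8 → no match; dropped.
- l[4] auth_id=6 → 2 match(es) in r → 2 row(s).
- l[5] auth_id=4 → 2 match(es) in r → 2 row(s).
- l[6] auth_id=1 → 2 match(es) in r → 2 row(s).
After projecting and ordering:
r.title | l.aname | l.auth_id
P12 | Carol | 4
P12 | Eve | 4
P12 | Grace | 1
P12 | Heidi | 6
P21 | Carol | 4
P21 | Eve | 4
P21 | Grace | 1
P21 | Heidi | 6

(P12, Carol, 4); (P12, Eve, 4); (P12, Grace, 1); (P12, Heidi, 6); (P21, Carol, 4); (P21, Eve, 4); (P21, Grace, 1); (P21, Heidi, 6)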